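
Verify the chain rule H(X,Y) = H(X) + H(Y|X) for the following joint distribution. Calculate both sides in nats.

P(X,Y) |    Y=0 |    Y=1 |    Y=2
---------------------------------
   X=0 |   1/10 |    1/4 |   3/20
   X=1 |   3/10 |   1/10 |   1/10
H(X,Y) = 1.6831, H(X) = 0.6931, H(Y|X) = 0.9900 (all in nats)

Chain rule: H(X,Y) = H(X) + H(Y|X)

Left side — joint entropy directly:
H(X,Y) = -Σ p(x,y) log p(x,y) = 1.6831 nats

Right side — compute H(Y|X) from the conditional distributions:
P(X) = (1/2, 1/2), so H(X) = 0.6931 nats
H(Y|X) = Σ_x P(X=x) · H(Y|X=x):
  P(Y|X=0) = (1/5, 1/2, 3/10), H(Y|X=0) = 1.0297, weight P(X=0) = 1/2
  P(Y|X=1) = (3/5, 1/5, 1/5), H(Y|X=1) = 0.9503, weight P(X=1) = 1/2
H(Y|X) = 0.9900 nats

H(X) + H(Y|X) = 0.6931 + 0.9900 = 1.6831 nats

Both sides equal 1.6831 nats. ✓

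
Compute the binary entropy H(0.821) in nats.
0.4699 nats

The binary entropy function is:
H(p) = -p log(p) - (1-p) log(1-p)

H(0.821) = -0.821 × log_e(0.821) - 0.179 × log_e(0.179)
H(0.821) = 0.4699 nats

Note: Binary entropy is maximized at p=0.5 (H=1 bit) and minimized at p=0 or p=1 (H=0).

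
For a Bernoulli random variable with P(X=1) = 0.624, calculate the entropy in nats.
0.6621 nats

The binary entropy function is:
H(p) = -p log(p) - (1-p) log(1-p)

H(0.624) = -0.624 × log_e(0.624) - 0.376 × log_e(0.376)
H(0.624) = 0.6621 nats

Note: Binary entropy is maximized at p=0.5 (H=1 bit) and minimized at p=0 or p=1 (H=0).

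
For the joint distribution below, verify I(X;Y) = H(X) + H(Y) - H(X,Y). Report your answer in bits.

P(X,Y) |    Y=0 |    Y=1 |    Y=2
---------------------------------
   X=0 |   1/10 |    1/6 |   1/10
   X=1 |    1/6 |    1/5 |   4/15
I(X;Y) = 0.0191 bits

Mutual information has multiple equivalent forms:
- I(X;Y) = H(X) - H(X|Y)
- I(X;Y) = H(Y) - H(Y|X)
- I(X;Y) = H(X) + H(Y) - H(X,Y)

Computing all quantities:
H(X) = 0.9481, H(Y) = 1.5700, H(X,Y) = 2.4989
H(X|Y) = 0.9290, H(Y|X) = 1.5509

Verification:
H(X) - H(X|Y) = 0.9481 - 0.9290 = 0.0191
H(Y) - H(Y|X) = 1.5700 - 1.5509 = 0.0191
H(X) + H(Y) - H(X,Y) = 0.9481 + 1.5700 - 2.4989 = 0.0191

All forms give I(X;Y) = 0.0191 bits. ✓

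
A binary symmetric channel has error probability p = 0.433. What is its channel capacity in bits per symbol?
0.0130 bits

For a binary symmetric channel (BSC) with error probability p:
Capacity C = 1 - H(p) bits per symbol

where H(p) = -p log₂(p) - (1-p) log₂(1-p) is the binary entropy function.

H(0.433) = 0.9870 bits
C = 1 - 0.9870 = 0.0130 bits per symbol

This means we can reliably transmit up to 0.0130 bits of information per channel use.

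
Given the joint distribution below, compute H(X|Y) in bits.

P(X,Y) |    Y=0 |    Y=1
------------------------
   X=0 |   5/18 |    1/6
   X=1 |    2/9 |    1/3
0.9547 bits

Using the chain rule: H(X|Y) = H(X,Y) - H(Y)

First, compute H(X,Y) = 1.9547 bits

Marginal P(Y) = (1/2, 1/2)
H(Y) = 1.0000 bits

H(X|Y) = H(X,Y) - H(Y) = 1.9547 - 1.0000 = 0.9547 bits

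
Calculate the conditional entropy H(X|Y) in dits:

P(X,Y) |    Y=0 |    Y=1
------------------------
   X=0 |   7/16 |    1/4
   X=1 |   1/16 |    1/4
0.2323 dits

Using the chain rule: H(X|Y) = H(X,Y) - H(Y)

First, compute H(X,Y) = 0.5334 dits

Marginal P(Y) = (1/2, 1/2)
H(Y) = 0.3010 dits

H(X|Y) = H(X,Y) - H(Y) = 0.5334 - 0.3010 = 0.2323 dits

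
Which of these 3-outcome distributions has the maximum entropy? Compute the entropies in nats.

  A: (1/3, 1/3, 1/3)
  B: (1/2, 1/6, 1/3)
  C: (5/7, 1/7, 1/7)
A

For a discrete distribution over n outcomes, entropy is maximized by the uniform distribution.

Computing entropies:
H(A) = 1.0986 nats
H(B) = 1.0114 nats
H(C) = 0.7963 nats

The uniform distribution (where all probabilities equal 1/3) achieves the maximum entropy of log_e(3) = 1.0986 nats.

Distribution A has the highest entropy.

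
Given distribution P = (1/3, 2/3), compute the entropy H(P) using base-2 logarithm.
0.9183 bits

Shannon entropy is H(X) = -Σ p(x) log p(x).

For P = (1/3, 2/3):
H = -1/3 × log_2(1/3) -2/3 × log_2(2/3)
H = 0.9183 bits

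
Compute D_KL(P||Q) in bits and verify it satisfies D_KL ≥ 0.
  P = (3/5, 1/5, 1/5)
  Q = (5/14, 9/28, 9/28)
0.1753 bits

KL divergence satisfies the Gibbs inequality: D_KL(P||Q) ≥ 0 for all distributions P, Q.

D_KL(P||Q) = Σ p(x) log(p(x)/q(x))
Term by term:
  x=0: 3/5 × log_2[(3/5)/(5/14)] = 0.4491
  x=1: 1/5 × log_2[(1/5)/(9/28)] = -0.1369
  x=2: 1/5 × log_2[(1/5)/(9/28)] = -0.1369
D_KL(P||Q) = 0.1753 bits

D_KL(P||Q) = 0.1753 ≥ 0 ✓

This non-negativity is a fundamental property: relative entropy cannot be negative because it measures how different Q is from P.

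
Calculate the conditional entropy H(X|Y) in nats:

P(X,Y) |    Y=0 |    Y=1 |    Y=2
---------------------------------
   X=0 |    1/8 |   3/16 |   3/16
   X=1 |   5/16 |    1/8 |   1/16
0.6126 nats

Using the chain rule: H(X|Y) = H(X,Y) - H(Y)

First, compute H(X,Y) = 1.6844 nats

Marginal P(Y) = (7/16, 5/16, 1/4)
H(Y) = 1.0717 nats

H(X|Y) = H(X,Y) - H(Y) = 1.6844 - 1.0717 = 0.6126 nats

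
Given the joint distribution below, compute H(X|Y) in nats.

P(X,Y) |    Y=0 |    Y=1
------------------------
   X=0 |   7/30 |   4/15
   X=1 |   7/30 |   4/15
0.6931 nats

Using the chain rule: H(X|Y) = H(X,Y) - H(Y)

First, compute H(X,Y) = 1.3841 nats

Marginal P(Y) = (7/15, 8/15)
H(Y) = 0.6909 nats

H(X|Y) = H(X,Y) - H(Y) = 1.3841 - 0.6909 = 0.6931 nats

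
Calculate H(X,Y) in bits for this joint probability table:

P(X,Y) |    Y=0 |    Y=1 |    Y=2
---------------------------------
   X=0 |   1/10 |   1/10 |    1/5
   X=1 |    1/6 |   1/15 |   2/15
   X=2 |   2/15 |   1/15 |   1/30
3.0193 bits

Joint entropy is H(X,Y) = -Σ_{x,y} p(x,y) log p(x,y).

Summing over all non-zero entries:
H(X,Y) = -[1/10·log_2(1/10) + 1/10·log_2(1/10) + 1/5·log_2(1/5) + 1/6·log_2(1/6) + 1/15·log_2(1/15) + 2/15·log_2(2/15) + 2/15·log_2(2/15) + 1/15·log_2(1/15) + 1/30·log_2(1/30)]
H(X,Y) = 3.0193 bits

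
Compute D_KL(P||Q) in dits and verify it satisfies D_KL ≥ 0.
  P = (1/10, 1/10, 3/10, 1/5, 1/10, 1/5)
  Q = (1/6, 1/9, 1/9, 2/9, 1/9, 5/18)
0.0604 dits

KL divergence satisfies the Gibbs inequality: D_KL(P||Q) ≥ 0 for all distributions P, Q.

D_KL(P||Q) = Σ p(x) log(p(x)/q(x))
Term by term:
  x=0: 1/10 × log_10[(1/10)/(1/6)] = -0.0222
  x=1: 1/10 × log_10[(1/10)/(1/9)] = -0.0046
  x=2: 3/10 × log_10[(3/10)/(1/9)] = 0.1294
  x=3: 1/5 × log_10[(1/5)/(2/9)] = -0.0092
  x=4: 1/10 × log_10[(1/10)/(1/9)] = -0.0046
  x=5: 1/5 × log_10[(1/5)/(5/18)] = -0.0285
D_KL(P||Q) = 0.0604 dits

D_KL(P||Q) = 0.0604 ≥ 0 ✓

This non-negativity is a fundamental property: relative entropy cannot be negative because it measures how different Q is from P.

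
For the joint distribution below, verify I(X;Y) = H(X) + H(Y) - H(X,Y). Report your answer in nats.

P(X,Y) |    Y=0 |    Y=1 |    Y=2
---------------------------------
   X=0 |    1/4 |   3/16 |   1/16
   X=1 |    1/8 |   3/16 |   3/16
I(X;Y) = 0.0539 nats

Mutual information has multiple equivalent forms:
- I(X;Y) = H(X) - H(X|Y)
- I(X;Y) = H(Y) - H(Y|X)
- I(X;Y) = H(X) + H(Y) - H(X,Y)

Computing all quantities:
H(X) = 0.6931, H(Y) = 1.0822, H(X,Y) = 1.7214
H(X|Y) = 0.6392, H(Y|X) = 1.0283

Verification:
H(X) - H(X|Y) = 0.6931 - 0.6392 = 0.0539
H(Y) - H(Y|X) = 1.0822 - 1.0283 = 0.0539
H(X) + H(Y) - H(X,Y) = 0.6931 + 1.0822 - 1.7214 = 0.0539

All forms give I(X;Y) = 0.0539 nats. ✓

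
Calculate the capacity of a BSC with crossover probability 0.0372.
0.7707 bits

For a binary symmetric channel (BSC) with error probability p:
Capacity C = 1 - H(p) bits per symbol

where H(p) = -p log₂(p) - (1-p) log₂(1-p) is the binary entropy function.

H(0.0372) = 0.2293 bits
C = 1 - 0.2293 = 0.7707 bits per symbol

This means we can reliably transmit up to 0.7707 bits of information per channel use.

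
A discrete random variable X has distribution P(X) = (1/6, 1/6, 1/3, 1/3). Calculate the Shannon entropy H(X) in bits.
1.9183 bits

Shannon entropy is H(X) = -Σ p(x) log p(x).

For P = (1/6, 1/6, 1/3, 1/3):
H = -1/6 × log_2(1/6) -1/6 × log_2(1/6) -1/3 × log_2(1/3) -1/3 × log_2(1/3)
H = 1.9183 bits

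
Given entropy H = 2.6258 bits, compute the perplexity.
6.1723

Perplexity is 2^H (or exp(H) for natural log).

H = 2.6258 bits
Perplexity = 2^2.6258 = 6.1723

Interpretation: The model's uncertainty is equivalent to choosing uniformly among 6.2 options.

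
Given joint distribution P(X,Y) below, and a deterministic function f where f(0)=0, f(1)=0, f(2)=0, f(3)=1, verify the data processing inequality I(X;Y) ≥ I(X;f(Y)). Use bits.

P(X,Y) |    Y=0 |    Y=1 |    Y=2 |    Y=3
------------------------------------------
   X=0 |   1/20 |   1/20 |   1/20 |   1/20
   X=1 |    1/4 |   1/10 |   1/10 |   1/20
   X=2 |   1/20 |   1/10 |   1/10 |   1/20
I(X;Y) = 0.0847, I(X;f(Y)) = 0.0181, inequality holds: 0.0847 ≥ 0.0181

Data Processing Inequality: For any Markov chain X → Y → Z, we have I(X;Y) ≥ I(X;Z).

Here Z = f(Y) is a deterministic function of Y, forming X → Y → Z.

Original I(X;Y) = 0.0847 bits

After applying f:
P(X,Z) where Z=f(Y):
- P(X,Z=0) = P(X,Y=0) + P(X,Y=1) + P(X,Y=2)
- P(X,Z=1) = P(X,Y=3)

I(X;Z) = I(X;f(Y)) = 0.0181 bits

Verification: 0.0847 ≥ 0.0181 ✓

Information cannot be created by processing; the function f can only lose information about X.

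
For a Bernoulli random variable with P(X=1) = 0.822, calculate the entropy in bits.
0.6757 bits

The binary entropy function is:
H(p) = -p log(p) - (1-p) log(1-p)

H(0.822) = -0.822 × log_2(0.822) - 0.178 × log_2(0.178)
H(0.822) = 0.6757 bits

Note: Binary entropy is maximized at p=0.5 (H=1 bit) and minimized at p=0 or p=1 (H=0).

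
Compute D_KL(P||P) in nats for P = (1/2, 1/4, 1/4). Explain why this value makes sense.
0.0000 nats

KL divergence satisfies the Gibbs inequality: D_KL(P||Q) ≥ 0 for all distributions P, Q.

D_KL(P||Q) = Σ p(x) log(p(x)/q(x))
Each term is p(x) × log_e(p(x)/p(x)) = p(x) × log_e(1) = 0, so the sum is 0.
D_KL(P||Q) = 0.0000 nats

When P = Q, the KL divergence is exactly 0, as there is no 'divergence' between identical distributions.

This non-negativity is a fundamental property: relative entropy cannot be negative because it measures how different Q is from P.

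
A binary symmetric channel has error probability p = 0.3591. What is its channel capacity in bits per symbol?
0.0581 bits

For a binary symmetric channel (BSC) with error probability p:
Capacity C = 1 - H(p) bits per symbol

where H(p) = -p log₂(p) - (1-p) log₂(1-p) is the binary entropy function.

H(0.3591) = 0.9419 bits
C = 1 - 0.9419 = 0.0581 bits per symbol

This means we can reliably transmit up to 0.0581 bits of information per channel use.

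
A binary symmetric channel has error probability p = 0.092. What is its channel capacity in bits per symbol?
0.5569 bits

For a binary symmetric channel (BSC) with error probability p:
Capacity C = 1 - H(p) bits per symbol

where H(p) = -p log₂(p) - (1-p) log₂(1-p) is the binary entropy function.

H(0.092) = 0.4431 bits
C = 1 - 0.4431 = 0.5569 bits per symbol

This means we can reliably transmit up to 0.5569 bits of information per channel use.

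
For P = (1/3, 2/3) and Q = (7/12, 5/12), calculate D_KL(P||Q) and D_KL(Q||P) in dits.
D_KL(P||Q) = 0.0551, D_KL(Q||P) = 0.0567

KL divergence is not symmetric: D_KL(P||Q) ≠ D_KL(Q||P) in general.

D_KL(P||Q) = 0.0551 dits
D_KL(Q||P) = 0.0567 dits

No, they are not equal!

This asymmetry is why KL divergence is not a true distance metric.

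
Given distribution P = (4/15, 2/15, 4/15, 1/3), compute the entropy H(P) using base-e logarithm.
1.3398 nats

Shannon entropy is H(X) = -Σ p(x) log p(x).

For P = (4/15, 2/15, 4/15, 1/3):
H = -4/15 × log_e(4/15) -2/15 × log_e(2/15) -4/15 × log_e(4/15) -1/3 × log_e(1/3)
H = 1.3398 nats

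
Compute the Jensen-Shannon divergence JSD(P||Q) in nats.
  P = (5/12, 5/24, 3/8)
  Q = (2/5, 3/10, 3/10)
0.0063 nats

Jensen-Shannon divergence is:
JSD(P||Q) = 0.5 × D_KL(P||M) + 0.5 × D_KL(Q||M)
where M = 0.5 × (P + Q) is the mixture distribution.

M = 0.5 × (5/12, 5/24, 3/8) + 0.5 × (2/5, 3/10, 3/10) = (0.408333, 0.254167, 0.3375)

D_KL(P||M) = 0.0065 nats
D_KL(Q||M) = 0.0062 nats

JSD(P||Q) = 0.5 × 0.0065 + 0.5 × 0.0062 = 0.0063 nats

Unlike KL divergence, JSD is symmetric and bounded: 0 ≤ JSD ≤ log(2).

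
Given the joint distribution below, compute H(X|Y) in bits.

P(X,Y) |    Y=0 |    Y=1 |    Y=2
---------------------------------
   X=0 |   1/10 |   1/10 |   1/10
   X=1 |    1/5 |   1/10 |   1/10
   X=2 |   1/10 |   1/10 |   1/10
1.5510 bits

Using the chain rule: H(X|Y) = H(X,Y) - H(Y)

First, compute H(X,Y) = 3.1219 bits

Marginal P(Y) = (2/5, 3/10, 3/10)
H(Y) = 1.5710 bits

H(X|Y) = H(X,Y) - H(Y) = 3.1219 - 1.5710 = 1.5510 bits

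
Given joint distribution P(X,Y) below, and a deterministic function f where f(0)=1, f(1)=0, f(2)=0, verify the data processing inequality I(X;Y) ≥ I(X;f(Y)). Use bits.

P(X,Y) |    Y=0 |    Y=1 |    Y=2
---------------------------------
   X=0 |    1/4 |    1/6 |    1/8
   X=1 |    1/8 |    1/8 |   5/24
I(X;Y) = 0.0451, I(X;f(Y)) = 0.0276, inequality holds: 0.0451 ≥ 0.0276

Data Processing Inequality: For any Markov chain X → Y → Z, we have I(X;Y) ≥ I(X;Z).

Here Z = f(Y) is a deterministic function of Y, forming X → Y → Z.

Original I(X;Y) = 0.0451 bits

After applying f:
P(X,Z) where Z=f(Y):
- P(X,Z=0) = P(X,Y=1) + P(X,Y=2)
- P(X,Z=1) = P(X,Y=0)

I(X;Z) = I(X;f(Y)) = 0.0276 bits

Verification: 0.0451 ≥ 0.0276 ✓

Information cannot be created by processing; the function f can only lose information about X.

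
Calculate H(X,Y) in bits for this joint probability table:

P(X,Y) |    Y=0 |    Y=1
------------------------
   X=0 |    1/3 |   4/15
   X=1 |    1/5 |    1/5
1.9656 bits

Joint entropy is H(X,Y) = -Σ_{x,y} p(x,y) log p(x,y).

Summing over all non-zero entries:
H(X,Y) = -[1/3·log_2(1/3) + 4/15·log_2(4/15) + 1/5·log_2(1/5) + 1/5·log_2(1/5)]
H(X,Y) = 1.9656 bits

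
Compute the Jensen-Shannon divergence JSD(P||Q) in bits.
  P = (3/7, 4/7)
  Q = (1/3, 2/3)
0.0069 bits

Jensen-Shannon divergence is:
JSD(P||Q) = 0.5 × D_KL(P||M) + 0.5 × D_KL(Q||M)
where M = 0.5 × (P + Q) is the mixture distribution.

M = 0.5 × (3/7, 4/7) + 0.5 × (1/3, 2/3) = (8/21, 13/21)

D_KL(P||M) = 0.0068 bits
D_KL(Q||M) = 0.0071 bits

JSD(P||Q) = 0.5 × 0.0068 + 0.5 × 0.0071 = 0.0069 bits

Unlike KL divergence, JSD is symmetric and bounded: 0 ≤ JSD ≤ log(2).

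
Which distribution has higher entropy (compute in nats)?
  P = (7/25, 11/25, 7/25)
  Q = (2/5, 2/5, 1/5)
P

Computing entropies in nats:
H(P) = 1.0741
H(Q) = 1.0549

Distribution P has higher entropy.

Intuition: The distribution closer to uniform (more spread out) has higher entropy.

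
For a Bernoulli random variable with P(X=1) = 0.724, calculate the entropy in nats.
0.5891 nats

The binary entropy function is:
H(p) = -p log(p) - (1-p) log(1-p)

H(0.724) = -0.724 × log_e(0.724) - 0.276 × log_e(0.276)
H(0.724) = 0.5891 nats

Note: Binary entropy is maximized at p=0.5 (H=1 bit) and minimized at p=0 or p=1 (H=0).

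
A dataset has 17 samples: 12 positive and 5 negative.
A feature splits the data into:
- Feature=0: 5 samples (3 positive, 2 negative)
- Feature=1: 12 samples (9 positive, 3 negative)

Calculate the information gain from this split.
0.0157 bits

Information Gain = H(Y) - H(Y|Feature)

Before split:
P(positive) = 12/17 = 0.7059
H(Y) = 0.8740 bits

After split:
Feature=0: H = 0.9710 bits (weight = 5/17)
Feature=1: H = 0.8113 bits (weight = 12/17)
H(Y|Feature) = (5/17)×0.9710 + (12/17)×0.8113 = 0.8582 bits

Information Gain = 0.8740 - 0.8582 = 0.0157 bits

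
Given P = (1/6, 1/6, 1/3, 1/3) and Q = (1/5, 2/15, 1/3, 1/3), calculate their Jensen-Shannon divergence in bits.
0.0024 bits

Jensen-Shannon divergence is:
JSD(P||Q) = 0.5 × D_KL(P||M) + 0.5 × D_KL(Q||M)
where M = 0.5 × (P + Q) is the mixture distribution.

M = 0.5 × (1/6, 1/6, 1/3, 1/3) + 0.5 × (1/5, 2/15, 1/3, 1/3) = (0.183333, 3/20, 1/3, 1/3)

D_KL(P||M) = 0.0024 bits
D_KL(Q||M) = 0.0024 bits

JSD(P||Q) = 0.5 × 0.0024 + 0.5 × 0.0024 = 0.0024 bits

Unlike KL divergence, JSD is symmetric and bounded: 0 ≤ JSD ≤ log(2).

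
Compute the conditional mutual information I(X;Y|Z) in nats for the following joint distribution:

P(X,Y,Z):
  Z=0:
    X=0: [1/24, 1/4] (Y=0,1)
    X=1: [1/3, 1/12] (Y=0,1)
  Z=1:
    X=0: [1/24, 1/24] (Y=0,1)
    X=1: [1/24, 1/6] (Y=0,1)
0.1741 nats

Conditional mutual information: I(X;Y|Z) = H(X|Z) + H(Y|Z) - H(X,Y|Z)

H(Z) = 0.6036
H(X,Z) = 1.2580 → H(X|Z) = 0.6544
H(Y,Z) = 1.2679 → H(Y|Z) = 0.6642
H(X,Y,Z) = 1.7482 → H(X,Y|Z) = 1.1445

I(X;Y|Z) = 0.6544 + 0.6642 - 1.1445 = 0.1741 nats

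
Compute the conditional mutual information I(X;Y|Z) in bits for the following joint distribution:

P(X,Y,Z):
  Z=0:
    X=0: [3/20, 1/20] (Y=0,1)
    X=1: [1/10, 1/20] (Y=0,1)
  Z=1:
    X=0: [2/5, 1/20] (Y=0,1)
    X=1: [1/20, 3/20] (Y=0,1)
0.1922 bits

Conditional mutual information: I(X;Y|Z) = H(X|Z) + H(Y|Z) - H(X,Y|Z)

H(Z) = 0.9341
H(X,Z) = 1.8577 → H(X|Z) = 0.9236
H(Y,Z) = 1.8150 → H(Y|Z) = 0.8809
H(X,Y,Z) = 2.5464 → H(X,Y|Z) = 1.6124

I(X;Y|Z) = 0.9236 + 0.8809 - 1.6124 = 0.1922 bits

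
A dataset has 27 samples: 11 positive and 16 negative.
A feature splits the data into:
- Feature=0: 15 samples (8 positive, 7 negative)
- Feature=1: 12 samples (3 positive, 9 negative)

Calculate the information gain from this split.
0.0608 bits

Information Gain = H(Y) - H(Y|Feature)

Before split:
P(positive) = 11/27 = 0.4074
H(Y) = 0.9751 bits

After split:
Feature=0: H = 0.9968 bits (weight = 15/27)
Feature=1: H = 0.8113 bits (weight = 12/27)
H(Y|Feature) = (15/27)×0.9968 + (12/27)×0.8113 = 0.9143 bits

Information Gain = 0.9751 - 0.9143 = 0.0608 bits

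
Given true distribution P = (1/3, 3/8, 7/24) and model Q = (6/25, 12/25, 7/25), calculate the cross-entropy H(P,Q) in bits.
1.6190 bits

Cross-entropy: H(P,Q) = -Σ p(x) log q(x)

Alternatively: H(P,Q) = H(P) + D_KL(P||Q)
H(P) = 1.5774 bits
D_KL(P||Q) = 0.0416 bits

H(P,Q) = 1.5774 + 0.0416 = 1.6190 bits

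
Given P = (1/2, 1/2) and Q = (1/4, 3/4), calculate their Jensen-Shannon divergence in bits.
0.0488 bits

Jensen-Shannon divergence is:
JSD(P||Q) = 0.5 × D_KL(P||M) + 0.5 × D_KL(Q||M)
where M = 0.5 × (P + Q) is the mixture distribution.

M = 0.5 × (1/2, 1/2) + 0.5 × (1/4, 3/4) = (3/8, 5/8)

D_KL(P||M) = 0.0466 bits
D_KL(Q||M) = 0.0510 bits

JSD(P||Q) = 0.5 × 0.0466 + 0.5 × 0.0510 = 0.0488 bits

Unlike KL divergence, JSD is symmetric and bounded: 0 ≤ JSD ≤ log(2).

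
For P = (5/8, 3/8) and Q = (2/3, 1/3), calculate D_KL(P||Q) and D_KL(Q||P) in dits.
D_KL(P||Q) = 0.0017, D_KL(Q||P) = 0.0016

KL divergence is not symmetric: D_KL(P||Q) ≠ D_KL(Q||P) in general.

D_KL(P||Q) = 0.0017 dits
D_KL(Q||P) = 0.0016 dits

No, they are not equal!

This asymmetry is why KL divergence is not a true distance metric.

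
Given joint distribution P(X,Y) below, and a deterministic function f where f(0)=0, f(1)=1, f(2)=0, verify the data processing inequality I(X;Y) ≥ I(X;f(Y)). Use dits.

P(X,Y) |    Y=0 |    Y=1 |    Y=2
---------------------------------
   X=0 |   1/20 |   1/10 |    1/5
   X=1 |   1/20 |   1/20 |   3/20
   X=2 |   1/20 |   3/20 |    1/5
I(X;Y) = 0.0056, I(X;f(Y)) = 0.0051, inequality holds: 0.0056 ≥ 0.0051

Data Processing Inequality: For any Markov chain X → Y → Z, we have I(X;Y) ≥ I(X;Z).

Here Z = f(Y) is a deterministic function of Y, forming X → Y → Z.

Original I(X;Y) = 0.0056 dits

After applying f:
P(X,Z) where Z=f(Y):
- P(X,Z=0) = P(X,Y=0) + P(X,Y=2)
- P(X,Z=1) = P(X,Y=1)

I(X;Z) = I(X;f(Y)) = 0.0051 dits

Verification: 0.0056 ≥ 0.0051 ✓

Information cannot be created by processing; the function f can only lose information about X.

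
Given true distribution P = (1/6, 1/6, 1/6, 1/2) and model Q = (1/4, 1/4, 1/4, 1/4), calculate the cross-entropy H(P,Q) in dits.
0.6021 dits

Cross-entropy: H(P,Q) = -Σ p(x) log q(x)

Alternatively: H(P,Q) = H(P) + D_KL(P||Q)
H(P) = 0.5396 dits
D_KL(P||Q) = 0.0625 dits

H(P,Q) = 0.5396 + 0.0625 = 0.6021 dits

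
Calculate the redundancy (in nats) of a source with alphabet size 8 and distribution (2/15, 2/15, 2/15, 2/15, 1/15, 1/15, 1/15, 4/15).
0.1107 nats

Redundancy measures how far a source is from maximum entropy:
R = H_max - H(X)

Maximum entropy for 8 symbols: H_max = log_e(8) = 2.0794 nats
Actual entropy: H(X) = 1.9687 nats
Redundancy: R = 2.0794 - 1.9687 = 0.1107 nats

This redundancy represents potential for compression: the source could be compressed by 0.1107 nats per symbol.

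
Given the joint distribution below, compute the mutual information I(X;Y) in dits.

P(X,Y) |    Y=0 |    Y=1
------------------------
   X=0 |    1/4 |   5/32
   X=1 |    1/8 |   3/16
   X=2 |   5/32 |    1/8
0.0074 dits

Mutual information: I(X;Y) = H(X) + H(Y) - H(X,Y)

Marginals:
P(X) = (13/32, 5/16, 9/32), H(X) = 0.4717 dits
P(Y) = (17/32, 15/32), H(Y) = 0.3002 dits

Joint entropy: H(X,Y) = 0.7645 dits

I(X;Y) = 0.4717 + 0.3002 - 0.7645 = 0.0074 dits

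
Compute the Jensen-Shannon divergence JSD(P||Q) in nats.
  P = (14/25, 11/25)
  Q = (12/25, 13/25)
0.0032 nats

Jensen-Shannon divergence is:
JSD(P||Q) = 0.5 × D_KL(P||M) + 0.5 × D_KL(Q||M)
where M = 0.5 × (P + Q) is the mixture distribution.

M = 0.5 × (14/25, 11/25) + 0.5 × (12/25, 13/25) = (13/25, 12/25)

D_KL(P||M) = 0.0032 nats
D_KL(Q||M) = 0.0032 nats

JSD(P||Q) = 0.5 × 0.0032 + 0.5 × 0.0032 = 0.0032 nats

Unlike KL divergence, JSD is symmetric and bounded: 0 ≤ JSD ≤ log(2).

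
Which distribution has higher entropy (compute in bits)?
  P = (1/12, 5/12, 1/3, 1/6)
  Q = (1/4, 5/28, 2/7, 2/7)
Q

Computing entropies in bits:
H(P) = 1.7842
H(Q) = 1.9766

Distribution Q has higher entropy.

Intuition: The distribution closer to uniform (more spread out) has higher entropy.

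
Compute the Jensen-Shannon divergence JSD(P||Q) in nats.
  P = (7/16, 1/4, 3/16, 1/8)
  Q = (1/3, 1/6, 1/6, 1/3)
0.0326 nats

Jensen-Shannon divergence is:
JSD(P||Q) = 0.5 × D_KL(P||M) + 0.5 × D_KL(Q||M)
where M = 0.5 × (P + Q) is the mixture distribution.

M = 0.5 × (7/16, 1/4, 3/16, 1/8) + 0.5 × (1/3, 1/6, 1/6, 1/3) = (0.385417, 5/24, 0.177083, 0.229167)

D_KL(P||M) = 0.0360 nats
D_KL(Q||M) = 0.0292 nats

JSD(P||Q) = 0.5 × 0.0360 + 0.5 × 0.0292 = 0.0326 nats

Unlike KL divergence, JSD is symmetric and bounded: 0 ≤ JSD ≤ log(2).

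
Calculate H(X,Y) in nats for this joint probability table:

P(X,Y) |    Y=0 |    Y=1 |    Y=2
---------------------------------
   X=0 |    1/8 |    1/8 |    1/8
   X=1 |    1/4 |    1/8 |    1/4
1.7329 nats

Joint entropy is H(X,Y) = -Σ_{x,y} p(x,y) log p(x,y).

Summing over all non-zero entries:
H(X,Y) = -[1/8·log_e(1/8) + 1/8·log_e(1/8) + 1/8·log_e(1/8) + 1/4·log_e(1/4) + 1/8·log_e(1/8) + 1/4·log_e(1/4)]
H(X,Y) = 1.7329 nats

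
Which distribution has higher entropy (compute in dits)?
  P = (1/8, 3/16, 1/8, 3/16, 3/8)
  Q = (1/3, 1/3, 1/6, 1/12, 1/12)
P

Computing entropies in dits:
H(P) = 0.6581
H(Q) = 0.6276

Distribution P has higher entropy.

Intuition: The distribution closer to uniform (more spread out) has higher entropy.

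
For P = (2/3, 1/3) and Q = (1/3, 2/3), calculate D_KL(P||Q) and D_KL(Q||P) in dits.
D_KL(P||Q) = 0.1003, D_KL(Q||P) = 0.1003

KL divergence is not symmetric: D_KL(P||Q) ≠ D_KL(Q||P) in general.

D_KL(P||Q) = 0.1003 dits
D_KL(Q||P) = 0.1003 dits

In this case they happen to be equal (to 4 decimal places).

This asymmetry is why KL divergence is not a true distance metric.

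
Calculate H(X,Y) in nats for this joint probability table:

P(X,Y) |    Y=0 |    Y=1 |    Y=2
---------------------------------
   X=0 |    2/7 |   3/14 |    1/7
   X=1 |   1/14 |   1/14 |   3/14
1.6731 nats

Joint entropy is H(X,Y) = -Σ_{x,y} p(x,y) log p(x,y).

Summing over all non-zero entries:
H(X,Y) = -[2/7·log_e(2/7) + 3/14·log_e(3/14) + 1/7·log_e(1/7) + 1/14·log_e(1/14) + 1/14·log_e(1/14) + 3/14·log_e(3/14)]
H(X,Y) = 1.6731 nats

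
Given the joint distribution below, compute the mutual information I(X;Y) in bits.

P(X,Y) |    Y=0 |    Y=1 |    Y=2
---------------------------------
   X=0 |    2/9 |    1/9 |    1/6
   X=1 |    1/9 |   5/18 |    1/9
0.0885 bits

Mutual information: I(X;Y) = H(X) + H(Y) - H(X,Y)

Marginals:
P(X) = (1/2, 1/2), H(X) = 1.0000 bits
P(Y) = (1/3, 7/18, 5/18), H(Y) = 1.5715 bits

Joint entropy: H(X,Y) = 2.4830 bits

I(X;Y) = 1.0000 + 1.5715 - 2.4830 = 0.0885 bits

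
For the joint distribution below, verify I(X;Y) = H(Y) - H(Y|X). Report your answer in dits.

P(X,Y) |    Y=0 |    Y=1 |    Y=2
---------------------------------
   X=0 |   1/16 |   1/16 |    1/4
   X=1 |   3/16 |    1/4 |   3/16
I(X;Y) = 0.0286 dits

Mutual information has multiple equivalent forms:
- I(X;Y) = H(X) - H(X|Y)
- I(X;Y) = H(Y) - H(Y|X)
- I(X;Y) = H(X) + H(Y) - H(X,Y)

Computing all quantities:
H(X) = 0.2873, H(Y) = 0.4654, H(X,Y) = 0.7242
H(X|Y) = 0.2587, H(Y|X) = 0.4369

Verification:
H(X) - H(X|Y) = 0.2873 - 0.2587 = 0.0286
H(Y) - H(Y|X) = 0.4654 - 0.4369 = 0.0286
H(X) + H(Y) - H(X,Y) = 0.2873 + 0.4654 - 0.7242 = 0.0286

All forms give I(X;Y) = 0.0286 dits. ✓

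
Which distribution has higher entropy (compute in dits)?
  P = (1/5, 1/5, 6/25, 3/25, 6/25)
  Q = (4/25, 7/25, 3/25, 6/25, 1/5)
P

Computing entropies in dits:
H(P) = 0.6876
H(Q) = 0.6812

Distribution P has higher entropy.

Intuition: The distribution closer to uniform (more spread out) has higher entropy.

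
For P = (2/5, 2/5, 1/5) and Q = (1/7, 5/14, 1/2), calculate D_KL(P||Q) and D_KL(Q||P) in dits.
D_KL(P||Q) = 0.1190, D_KL(Q||P) = 0.1175

KL divergence is not symmetric: D_KL(P||Q) ≠ D_KL(Q||P) in general.

D_KL(P||Q) = 0.1190 dits
D_KL(Q||P) = 0.1175 dits

No, they are not equal!

This asymmetry is why KL divergence is not a true distance metric.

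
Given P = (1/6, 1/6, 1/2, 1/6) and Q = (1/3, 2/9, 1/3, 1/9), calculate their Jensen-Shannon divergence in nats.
0.0273 nats

Jensen-Shannon divergence is:
JSD(P||Q) = 0.5 × D_KL(P||M) + 0.5 × D_KL(Q||M)
where M = 0.5 × (P + Q) is the mixture distribution.

M = 0.5 × (1/6, 1/6, 1/2, 1/6) + 0.5 × (1/3, 2/9, 1/3, 1/9) = (1/4, 7/36, 5/12, 5/36)

D_KL(P||M) = 0.0283 nats
D_KL(Q||M) = 0.0264 nats

JSD(P||Q) = 0.5 × 0.0283 + 0.5 × 0.0264 = 0.0273 nats

Unlike KL divergence, JSD is symmetric and bounded: 0 ≤ JSD ≤ log(2).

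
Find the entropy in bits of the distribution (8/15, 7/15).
0.9968 bits

Shannon entropy is H(X) = -Σ p(x) log p(x).

For P = (8/15, 7/15):
H = -8/15 × log_2(8/15) -7/15 × log_2(7/15)
H = 0.9968 bits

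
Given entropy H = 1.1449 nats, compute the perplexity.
3.1421

Perplexity is e^H (or exp(H) for natural log).

H = 1.1449 nats
Perplexity = e^1.1449 = 3.1421

Interpretation: The model's uncertainty is equivalent to choosing uniformly among 3.1 options.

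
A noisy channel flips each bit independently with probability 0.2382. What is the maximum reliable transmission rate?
0.2080 bits

For a binary symmetric channel (BSC) with error probability p:
Capacity C = 1 - H(p) bits per symbol

where H(p) = -p log₂(p) - (1-p) log₂(1-p) is the binary entropy function.

H(0.2382) = 0.7920 bits
C = 1 - 0.7920 = 0.2080 bits per symbol

This means we can reliably transmit up to 0.2080 bits of information per channel use.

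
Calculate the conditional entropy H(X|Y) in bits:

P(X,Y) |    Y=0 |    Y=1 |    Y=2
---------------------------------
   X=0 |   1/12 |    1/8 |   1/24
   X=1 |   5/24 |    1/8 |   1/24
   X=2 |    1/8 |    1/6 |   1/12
1.5235 bits

Using the chain rule: H(X|Y) = H(X,Y) - H(Y)

First, compute H(X,Y) = 3.0069 bits

Marginal P(Y) = (5/12, 5/12, 1/6)
H(Y) = 1.4834 bits

H(X|Y) = H(X,Y) - H(Y) = 3.0069 - 1.4834 = 1.5235 bits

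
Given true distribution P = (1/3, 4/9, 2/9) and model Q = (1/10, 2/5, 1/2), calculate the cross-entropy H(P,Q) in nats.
1.3288 nats

Cross-entropy: H(P,Q) = -Σ p(x) log q(x)

Alternatively: H(P,Q) = H(P) + D_KL(P||Q)
H(P) = 1.0609 nats
D_KL(P||Q) = 0.2679 nats

H(P,Q) = 1.0609 + 0.2679 = 1.3288 nats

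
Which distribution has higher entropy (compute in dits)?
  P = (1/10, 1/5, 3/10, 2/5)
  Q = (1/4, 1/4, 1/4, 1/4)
Q

Computing entropies in dits:
H(P) = 0.5558
H(Q) = 0.6021

Distribution Q has higher entropy.

Intuition: The distribution closer to uniform (more spread out) has higher entropy.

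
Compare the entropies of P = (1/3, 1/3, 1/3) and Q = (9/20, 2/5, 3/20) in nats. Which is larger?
P

Computing entropies in nats:
H(P) = 1.0986
H(Q) = 1.0104

Distribution P has higher entropy.

Intuition: The distribution closer to uniform (more spread out) has higher entropy.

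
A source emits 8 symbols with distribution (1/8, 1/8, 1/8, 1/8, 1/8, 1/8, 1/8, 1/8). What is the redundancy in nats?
0.0000 nats

Redundancy measures how far a source is from maximum entropy:
R = H_max - H(X)

Maximum entropy for 8 symbols: H_max = log_e(8) = 2.0794 nats
Actual entropy: H(X) = 2.0794 nats
Redundancy: R = 2.0794 - 2.0794 = 0.0000 nats

This redundancy represents potential for compression: the source could be compressed by 0.0000 nats per symbol.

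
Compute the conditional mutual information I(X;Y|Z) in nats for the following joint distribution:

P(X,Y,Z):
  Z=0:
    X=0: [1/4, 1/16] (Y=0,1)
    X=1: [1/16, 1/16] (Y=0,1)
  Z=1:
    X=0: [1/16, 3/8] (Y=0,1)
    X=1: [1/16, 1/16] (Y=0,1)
0.0506 nats

Conditional mutual information: I(X;Y|Z) = H(X|Z) + H(Y|Z) - H(X,Y|Z)

H(Z) = 0.6853
H(X,Z) = 1.2450 → H(X|Z) = 0.5597
H(Y,Z) = 1.2450 → H(Y|Z) = 0.5597
H(X,Y,Z) = 1.7541 → H(X,Y|Z) = 1.0688

I(X;Y|Z) = 0.5597 + 0.5597 - 1.0688 = 0.0506 nats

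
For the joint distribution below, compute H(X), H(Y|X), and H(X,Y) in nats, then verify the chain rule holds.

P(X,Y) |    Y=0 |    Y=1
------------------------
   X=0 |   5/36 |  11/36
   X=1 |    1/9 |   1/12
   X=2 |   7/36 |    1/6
H(X,Y) = 1.7047, H(X) = 1.0467, H(Y|X) = 0.6581 (all in nats)

Chain rule: H(X,Y) = H(X) + H(Y|X)

Left side — joint entropy directly:
H(X,Y) = -Σ p(x,y) log p(x,y) = 1.7047 nats

Right side — compute H(Y|X) from the conditional distributions:
P(X) = (4/9, 7/36, 13/36), so H(X) = 1.0467 nats
H(Y|X) = Σ_x P(X=x) · H(Y|X=x):
  P(Y|X=0) = (5/16, 11/16), H(Y|X=0) = 0.6211, weight P(X=0) = 4/9
  P(Y|X=1) = (4/7, 3/7), H(Y|X=1) = 0.6829, weight P(X=1) = 7/36
  P(Y|X=2) = (7/13, 6/13), H(Y|X=2) = 0.6902, weight P(X=2) = 13/36
H(Y|X) = 0.6581 nats

H(X) + H(Y|X) = 1.0467 + 0.6581 = 1.7047 nats

Both sides equal 1.7047 nats. ✓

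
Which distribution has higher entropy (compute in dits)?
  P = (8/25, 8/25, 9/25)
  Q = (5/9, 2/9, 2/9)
P

Computing entropies in dits:
H(P) = 0.4764
H(Q) = 0.4321

Distribution P has higher entropy.

Intuition: The distribution closer to uniform (more spread out) has higher entropy.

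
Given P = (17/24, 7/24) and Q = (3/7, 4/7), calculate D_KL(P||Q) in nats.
0.1598 nats

KL divergence: D_KL(P||Q) = Σ p(x) log(p(x)/q(x))

Computing term by term:
  x=0: 17/24 × log_e[(17/24)/(3/7)] = 17/24 × 0.5025 = 0.3559
  x=1: 7/24 × log_e[(7/24)/(4/7)] = 7/24 × -0.6725 = -0.1962

D_KL(P||Q) = 0.1598 nats

Note: KL divergence is always non-negative and equals 0 iff P = Q.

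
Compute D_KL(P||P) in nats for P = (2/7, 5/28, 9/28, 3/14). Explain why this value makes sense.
0.0000 nats

KL divergence satisfies the Gibbs inequality: D_KL(P||Q) ≥ 0 for all distributions P, Q.

D_KL(P||Q) = Σ p(x) log(p(x)/q(x))
Each term is p(x) × log_e(p(x)/p(x)) = p(x) × log_e(1) = 0, so the sum is 0.
D_KL(P||Q) = 0.0000 nats

When P = Q, the KL divergence is exactly 0, as there is no 'divergence' between identical distributions.

This non-negativity is a fundamental property: relative entropy cannot be negative because it measures how different Q is from P.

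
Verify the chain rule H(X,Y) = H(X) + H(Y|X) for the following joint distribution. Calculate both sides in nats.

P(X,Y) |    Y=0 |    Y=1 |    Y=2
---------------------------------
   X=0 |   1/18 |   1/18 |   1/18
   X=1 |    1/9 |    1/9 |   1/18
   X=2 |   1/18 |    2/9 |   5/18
H(X,Y) = 1.9812, H(X) = 0.9810, H(Y|X) = 1.0002 (all in nats)

Chain rule: H(X,Y) = H(X) + H(Y|X)

Left side — joint entropy directly:
H(X,Y) = -Σ p(x,y) log p(x,y) = 1.9812 nats

Right side — compute H(Y|X) from the conditional distributions:
P(X) = (1/6, 5/18, 5/9), so H(X) = 0.9810 nats
H(Y|X) = Σ_x P(X=x) · H(Y|X=x):
  P(Y|X=0) = (1/3, 1/3, 1/3), H(Y|X=0) = 1.0986, weight P(X=0) = 1/6
  P(Y|X=1) = (2/5, 2/5, 1/5), H(Y|X=1) = 1.0549, weight P(X=1) = 5/18
  P(Y|X=2) = (1/10, 2/5, 1/2), H(Y|X=2) = 0.9433, weight P(X=2) = 5/9
H(Y|X) = 1.0002 nats

H(X) + H(Y|X) = 0.9810 + 1.0002 = 1.9812 nats

Both sides equal 1.9812 nats. ✓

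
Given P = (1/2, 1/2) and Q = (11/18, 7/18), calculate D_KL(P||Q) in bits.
0.0365 bits

KL divergence: D_KL(P||Q) = Σ p(x) log(p(x)/q(x))

Computing term by term:
  x=0: 1/2 × log_2[(1/2)/(11/18)] = 1/2 × -0.2895 = -0.1448
  x=1: 1/2 × log_2[(1/2)/(7/18)] = 1/2 × 0.3626 = 0.1813

D_KL(P||Q) = 0.0365 bits

Note: KL divergence is always non-negative and equals 0 iff P = Q.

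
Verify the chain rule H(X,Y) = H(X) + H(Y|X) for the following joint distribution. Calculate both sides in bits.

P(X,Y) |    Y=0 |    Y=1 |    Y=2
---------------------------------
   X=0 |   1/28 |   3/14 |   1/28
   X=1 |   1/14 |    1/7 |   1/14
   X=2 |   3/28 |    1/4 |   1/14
H(X,Y) = 2.8818, H(X) = 1.5567, H(Y|X) = 1.3251 (all in bits)

Chain rule: H(X,Y) = H(X) + H(Y|X)

Left side — joint entropy directly:
H(X,Y) = -Σ p(x,y) log p(x,y) = 2.8818 bits

Right side — compute H(Y|X) from the conditional distributions:
P(X) = (2/7, 2/7, 3/7), so H(X) = 1.5567 bits
H(Y|X) = Σ_x P(X=x) · H(Y|X=x):
  P(Y|X=0) = (1/8, 3/4, 1/8), H(Y|X=0) = 1.0613, weight P(X=0) = 2/7
  P(Y|X=1) = (1/4, 1/2, 1/4), H(Y|X=1) = 1.5000, weight P(X=1) = 2/7
  P(Y|X=2) = (1/4, 7/12, 1/6), H(Y|X=2) = 1.3844, weight P(X=2) = 3/7
H(Y|X) = 1.3251 bits

H(X) + H(Y|X) = 1.5567 + 1.3251 = 2.8818 bits

Both sides equal 2.8818 bits. ✓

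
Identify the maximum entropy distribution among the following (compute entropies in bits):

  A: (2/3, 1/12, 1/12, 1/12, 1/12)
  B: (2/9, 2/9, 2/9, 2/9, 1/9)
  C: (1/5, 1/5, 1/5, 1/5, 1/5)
C

For a discrete distribution over n outcomes, entropy is maximized by the uniform distribution.

Computing entropies:
H(A) = 1.5850 bits
H(B) = 2.2810 bits
H(C) = 2.3219 bits

The uniform distribution (where all probabilities equal 1/5) achieves the maximum entropy of log_2(5) = 2.3219 bits.

Distribution C has the highest entropy.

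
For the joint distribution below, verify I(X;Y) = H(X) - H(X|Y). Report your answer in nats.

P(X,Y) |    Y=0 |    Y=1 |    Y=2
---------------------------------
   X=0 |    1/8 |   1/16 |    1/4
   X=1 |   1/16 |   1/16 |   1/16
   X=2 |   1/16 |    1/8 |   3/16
I(X;Y) = 0.0363 nats

Mutual information has multiple equivalent forms:
- I(X;Y) = H(X) - H(X|Y)
- I(X;Y) = H(Y) - H(Y|X)
- I(X;Y) = H(X) + H(Y) - H(X,Y)

Computing all quantities:
H(X) = 1.0434, H(Y) = 1.0397, H(X,Y) = 2.0467
H(X|Y) = 1.0070, H(Y|X) = 1.0034

Verification:
H(X) - H(X|Y) = 1.0434 - 1.0070 = 0.0363
H(Y) - H(Y|X) = 1.0397 - 1.0034 = 0.0363
H(X) + H(Y) - H(X,Y) = 1.0434 + 1.0397 - 2.0467 = 0.0363

All forms give I(X;Y) = 0.0363 nats. ✓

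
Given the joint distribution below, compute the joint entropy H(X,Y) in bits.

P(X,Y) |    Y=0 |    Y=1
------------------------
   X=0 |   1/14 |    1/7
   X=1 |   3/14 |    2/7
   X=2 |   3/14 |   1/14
2.4138 bits

Joint entropy is H(X,Y) = -Σ_{x,y} p(x,y) log p(x,y).

Summing over all non-zero entries:
H(X,Y) = -[1/14·log_2(1/14) + 1/7·log_2(1/7) + 3/14·log_2(3/14) + 2/7·log_2(2/7) + 3/14·log_2(3/14) + 1/14·log_2(1/14)]
H(X,Y) = 2.4138 bits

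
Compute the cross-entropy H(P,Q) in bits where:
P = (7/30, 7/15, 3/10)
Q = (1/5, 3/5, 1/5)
1.5823 bits

Cross-entropy: H(P,Q) = -Σ p(x) log q(x)

Alternatively: H(P,Q) = H(P) + D_KL(P||Q)
H(P) = 1.5241 bits
D_KL(P||Q) = 0.0582 bits

H(P,Q) = 1.5241 + 0.0582 = 1.5823 bits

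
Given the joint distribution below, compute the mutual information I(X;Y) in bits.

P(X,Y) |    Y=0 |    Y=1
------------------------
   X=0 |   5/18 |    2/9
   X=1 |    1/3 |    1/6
0.0094 bits

Mutual information: I(X;Y) = H(X) + H(Y) - H(X,Y)

Marginals:
P(X) = (1/2, 1/2), H(X) = 1.0000 bits
P(Y) = (11/18, 7/18), H(Y) = 0.9641 bits

Joint entropy: H(X,Y) = 1.9547 bits

I(X;Y) = 1.0000 + 0.9641 - 1.9547 = 0.0094 bits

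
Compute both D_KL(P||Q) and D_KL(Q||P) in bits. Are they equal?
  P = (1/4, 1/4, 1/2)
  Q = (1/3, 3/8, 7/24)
D_KL(P||Q) = 0.1388, D_KL(Q||P) = 0.1309

KL divergence is not symmetric: D_KL(P||Q) ≠ D_KL(Q||P) in general.

D_KL(P||Q) = 0.1388 bits
D_KL(Q||P) = 0.1309 bits

No, they are not equal!

This asymmetry is why KL divergence is not a true distance metric.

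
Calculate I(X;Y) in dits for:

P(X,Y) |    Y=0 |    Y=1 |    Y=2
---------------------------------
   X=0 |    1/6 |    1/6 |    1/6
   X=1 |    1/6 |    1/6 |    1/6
0.0000 dits

Mutual information: I(X;Y) = H(X) + H(Y) - H(X,Y)

Marginals:
P(X) = (1/2, 1/2), H(X) = 0.3010 dits
P(Y) = (1/3, 1/3, 1/3), H(Y) = 0.4771 dits

Joint entropy: H(X,Y) = 0.7782 dits

I(X;Y) = 0.3010 + 0.4771 - 0.7782 = 0.0000 dits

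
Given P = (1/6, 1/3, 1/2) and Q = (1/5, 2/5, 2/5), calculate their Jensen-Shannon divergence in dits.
0.0022 dits

Jensen-Shannon divergence is:
JSD(P||Q) = 0.5 × D_KL(P||M) + 0.5 × D_KL(Q||M)
where M = 0.5 × (P + Q) is the mixture distribution.

M = 0.5 × (1/6, 1/3, 1/2) + 0.5 × (1/5, 2/5, 2/5) = (0.183333, 11/30, 9/20)

D_KL(P||M) = 0.0022 dits
D_KL(Q||M) = 0.0022 dits

JSD(P||Q) = 0.5 × 0.0022 + 0.5 × 0.0022 = 0.0022 dits

Unlike KL divergence, JSD is symmetric and bounded: 0 ≤ JSD ≤ log(2).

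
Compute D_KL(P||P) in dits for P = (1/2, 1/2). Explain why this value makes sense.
0.0000 dits

KL divergence satisfies the Gibbs inequality: D_KL(P||Q) ≥ 0 for all distributions P, Q.

D_KL(P||Q) = Σ p(x) log(p(x)/q(x))
Each term is p(x) × log_10(p(x)/p(x)) = p(x) × log_10(1) = 0, so the sum is 0.
D_KL(P||Q) = 0.0000 dits

When P = Q, the KL divergence is exactly 0, as there is no 'divergence' between identical distributions.

This non-negativity is a fundamental property: relative entropy cannot be negative because it measures how different Q is from P.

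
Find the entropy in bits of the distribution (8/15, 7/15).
0.9968 bits

Shannon entropy is H(X) = -Σ p(x) log p(x).

For P = (8/15, 7/15):
H = -8/15 × log_2(8/15) -7/15 × log_2(7/15)
H = 0.9968 bits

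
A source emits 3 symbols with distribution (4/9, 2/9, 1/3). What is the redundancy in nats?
0.0378 nats

Redundancy measures how far a source is from maximum entropy:
R = H_max - H(X)

Maximum entropy for 3 symbols: H_max = log_e(3) = 1.0986 nats
Actual entropy: H(X) = 1.0609 nats
Redundancy: R = 1.0986 - 1.0609 = 0.0378 nats

This redundancy represents potential for compression: the source could be compressed by 0.0378 nats per symbol.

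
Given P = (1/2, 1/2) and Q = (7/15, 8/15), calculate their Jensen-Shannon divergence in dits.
0.0002 dits

Jensen-Shannon divergence is:
JSD(P||Q) = 0.5 × D_KL(P||M) + 0.5 × D_KL(Q||M)
where M = 0.5 × (P + Q) is the mixture distribution.

M = 0.5 × (1/2, 1/2) + 0.5 × (7/15, 8/15) = (0.483333, 0.516667)

D_KL(P||M) = 0.0002 dits
D_KL(Q||M) = 0.0002 dits

JSD(P||Q) = 0.5 × 0.0002 + 0.5 × 0.0002 = 0.0002 dits

Unlike KL divergence, JSD is symmetric and bounded: 0 ≤ JSD ≤ log(2).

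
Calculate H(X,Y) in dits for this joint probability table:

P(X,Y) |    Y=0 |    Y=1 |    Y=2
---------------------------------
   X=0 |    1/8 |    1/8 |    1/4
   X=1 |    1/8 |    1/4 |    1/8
0.7526 dits

Joint entropy is H(X,Y) = -Σ_{x,y} p(x,y) log p(x,y).

Summing over all non-zero entries:
H(X,Y) = -[1/8·log_10(1/8) + 1/8·log_10(1/8) + 1/4·log_10(1/4) + 1/8·log_10(1/8) + 1/4·log_10(1/4) + 1/8·log_10(1/8)]
H(X,Y) = 0.7526 dits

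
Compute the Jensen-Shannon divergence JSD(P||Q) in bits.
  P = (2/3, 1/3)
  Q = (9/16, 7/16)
0.0083 bits

Jensen-Shannon divergence is:
JSD(P||Q) = 0.5 × D_KL(P||M) + 0.5 × D_KL(Q||M)
where M = 0.5 × (P + Q) is the mixture distribution.

M = 0.5 × (2/3, 1/3) + 0.5 × (9/16, 7/16) = (0.614583, 0.385417)

D_KL(P||M) = 0.0084 bits
D_KL(Q||M) = 0.0081 bits

JSD(P||Q) = 0.5 × 0.0084 + 0.5 × 0.0081 = 0.0083 bits

Unlike KL divergence, JSD is symmetric and bounded: 0 ≤ JSD ≤ log(2).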